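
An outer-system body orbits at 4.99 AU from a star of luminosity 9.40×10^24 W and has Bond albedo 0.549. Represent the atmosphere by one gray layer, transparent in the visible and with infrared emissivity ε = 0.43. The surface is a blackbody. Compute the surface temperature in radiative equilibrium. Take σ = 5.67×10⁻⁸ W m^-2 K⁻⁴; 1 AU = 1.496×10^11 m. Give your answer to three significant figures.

Orbital distance: d = 4.99 AU = 7.465×10^11 m.
Spreading L over a sphere of radius d: S = 9.40×10^24/(4π·7.47×10^11²) = 1.342 W m^-2.
At the top of the atmosphere, σT_e⁴ = S(1−α)/4 = 0.1513 W m^-2, giving T_e = 40.42 K.
For a single slab of emissivity ε, T_s⁴ = 2T_e⁴/(2−ε); thus T_s = 40.42·(1.274)^(1/4) = 42.94 K.

42.9 K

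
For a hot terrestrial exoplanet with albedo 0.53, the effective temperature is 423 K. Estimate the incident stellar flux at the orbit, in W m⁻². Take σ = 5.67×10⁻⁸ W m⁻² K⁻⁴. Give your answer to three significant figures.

15400 W m⁻²

From S(1−α)/4 = σT⁴: S = 4σT⁴/(1−α).
The emitted flux is σT⁴ = 1815 W m⁻².
So S = 4×1815/(1−0.53) = 15450 W m⁻².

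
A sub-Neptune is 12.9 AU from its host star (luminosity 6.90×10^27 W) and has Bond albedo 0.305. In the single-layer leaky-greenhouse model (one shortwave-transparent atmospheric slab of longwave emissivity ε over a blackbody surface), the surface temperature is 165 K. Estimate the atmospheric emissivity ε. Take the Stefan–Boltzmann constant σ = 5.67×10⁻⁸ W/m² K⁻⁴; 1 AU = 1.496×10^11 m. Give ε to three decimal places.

0.781

Orbital distance: d = 12.9 AU = 1.930×10^12 m.
S = L/(4πd²) = 147.4 W/m².
TOA balance gives T_e = 145.8 K.
Since (2−ε)/2 = (T_e/T_s)⁴ = 0.6095, ε = 0.7809.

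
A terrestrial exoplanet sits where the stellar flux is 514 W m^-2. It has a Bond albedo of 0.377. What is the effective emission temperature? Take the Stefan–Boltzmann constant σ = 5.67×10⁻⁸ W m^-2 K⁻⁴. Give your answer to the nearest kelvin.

194 K

Averaging over the sphere, the absorbed flux is S(1−α)/4 = 80.06 W m^-2.
In equilibrium σT⁴ equals this, so T = 193.8 K.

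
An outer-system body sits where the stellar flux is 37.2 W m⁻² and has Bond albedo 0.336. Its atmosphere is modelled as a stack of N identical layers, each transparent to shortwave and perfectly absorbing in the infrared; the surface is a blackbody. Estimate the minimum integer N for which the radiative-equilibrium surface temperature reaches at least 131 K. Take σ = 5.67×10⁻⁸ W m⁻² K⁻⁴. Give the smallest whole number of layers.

Top-of-atmosphere balance: σT_e⁴ = S(1−α)/4 = 6.175 W m⁻² → T_e = 102.2 K.
Need (N+1)T_e⁴ ≥ T_s⁴, i.e. N+1 ≥ (131/102.2)⁴ = 2.704.
So N ≥ 1.704; the smallest integer is N = 2.

2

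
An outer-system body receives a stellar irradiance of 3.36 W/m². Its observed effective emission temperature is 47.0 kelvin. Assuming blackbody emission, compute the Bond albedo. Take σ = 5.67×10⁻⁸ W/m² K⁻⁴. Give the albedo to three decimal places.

Energy balance: S(1−α)/4 = σT⁴, so 1−α = 4σT⁴/S.
σT⁴ = 0.2767 W/m², so 4σT⁴ = 1.107 W/m².
1−α = 1.107/3.360 = 0.3294, so α = 0.6706.

0.671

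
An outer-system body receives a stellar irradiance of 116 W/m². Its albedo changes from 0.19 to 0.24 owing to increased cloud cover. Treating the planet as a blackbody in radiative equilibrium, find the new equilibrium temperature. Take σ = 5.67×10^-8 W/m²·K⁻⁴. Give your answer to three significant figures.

140 K

With the new albedo, S(1−α₂)/4 = 22.04 W/m², so T₂ = 140.4 K.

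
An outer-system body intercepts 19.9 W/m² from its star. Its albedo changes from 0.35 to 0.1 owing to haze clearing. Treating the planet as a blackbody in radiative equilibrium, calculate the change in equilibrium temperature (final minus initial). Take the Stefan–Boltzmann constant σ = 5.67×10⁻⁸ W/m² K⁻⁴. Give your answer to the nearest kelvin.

7 K

Initial: T₁ = [S(1−0.35)/(4σ)]^(1/4) = 86.90 K.
With α = 0.1, T₂ = 94.27 K.
ΔT = T₂ − T₁ = 7.366 K.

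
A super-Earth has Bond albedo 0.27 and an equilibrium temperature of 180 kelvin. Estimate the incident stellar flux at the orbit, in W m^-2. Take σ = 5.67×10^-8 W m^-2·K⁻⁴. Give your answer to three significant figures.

326 W m^-2

From S(1−α)/4 = σT⁴: S = 4σT⁴/(1−α).
The emitted flux is σT⁴ = 59.52 W m^-2.
S = 4·59.52/0.73 = 326.1 W m^-2.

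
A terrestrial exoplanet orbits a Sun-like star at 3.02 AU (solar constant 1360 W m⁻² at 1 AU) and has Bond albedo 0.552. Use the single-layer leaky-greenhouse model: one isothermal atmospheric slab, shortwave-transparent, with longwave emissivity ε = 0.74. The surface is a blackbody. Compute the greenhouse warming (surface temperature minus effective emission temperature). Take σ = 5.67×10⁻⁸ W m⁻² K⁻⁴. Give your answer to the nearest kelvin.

Irradiance scales as 1/d², so S = 1360 W m⁻² × (1/3.02)² = 149.1 W m⁻².
Effective emission temperature (TOA balance): σT_e⁴ = S(1−α)/4 = 16.70 W m⁻² → T_e = 131.0 K.
For a single slab of emissivity ε, T_s⁴ = 2T_e⁴/(2−ε); thus T_s = 131.0·(1.587)^(1/4) = 147.0 K.
Greenhouse warming: T_s − T_e = 16.04 K.

16 K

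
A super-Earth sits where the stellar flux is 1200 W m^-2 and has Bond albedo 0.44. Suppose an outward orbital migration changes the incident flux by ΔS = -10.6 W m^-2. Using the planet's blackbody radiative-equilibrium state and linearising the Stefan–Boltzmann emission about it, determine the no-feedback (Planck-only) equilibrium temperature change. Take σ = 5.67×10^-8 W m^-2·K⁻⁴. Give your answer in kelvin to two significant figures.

The baseline emission temperature is T_e = 233.3 K.
ΔF = Δ[S(1−α)]/4 = (1−0.44)·-10.6/4 = -1.484 W m^-2.
Planck response: λ_P = 4σT_e³ = 4·5.67×10⁻⁸·(233.3)³ = 2.880 W m^-2/K.
So ΔT₀ = -1.484/2.880 = -0.515 K.

-0.52 K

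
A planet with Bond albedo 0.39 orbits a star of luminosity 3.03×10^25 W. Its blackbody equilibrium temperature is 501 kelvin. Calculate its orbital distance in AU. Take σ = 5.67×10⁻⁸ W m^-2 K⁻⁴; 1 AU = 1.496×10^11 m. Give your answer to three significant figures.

Required flux: S = 4σT⁴/(1−α) = 23420 W m^-2.
S = L/(4πd²) → d = √(L/4πS) = √(3.03×10^25/(4π·23420)) = 1.015×10^10 m = 0.06782 AU.

0.0678 AU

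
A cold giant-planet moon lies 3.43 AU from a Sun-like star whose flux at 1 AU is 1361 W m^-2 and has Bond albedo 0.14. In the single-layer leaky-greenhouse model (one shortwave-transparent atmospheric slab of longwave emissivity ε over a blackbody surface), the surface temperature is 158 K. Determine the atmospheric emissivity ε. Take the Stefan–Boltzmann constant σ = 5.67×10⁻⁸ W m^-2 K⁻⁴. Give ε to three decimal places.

0.592

Irradiance scales as 1/d², so S = 1361 W m^-2 × (1/3.43)² = 115.7 W m^-2.
TOA balance gives T_e = 144.7 K.
T_s⁴ = T_e⁴·2/(2−ε) → ε = 2 − 2(T_e/T_s)⁴ = 2 − 2·(144.7/158)⁴ = 0.5922.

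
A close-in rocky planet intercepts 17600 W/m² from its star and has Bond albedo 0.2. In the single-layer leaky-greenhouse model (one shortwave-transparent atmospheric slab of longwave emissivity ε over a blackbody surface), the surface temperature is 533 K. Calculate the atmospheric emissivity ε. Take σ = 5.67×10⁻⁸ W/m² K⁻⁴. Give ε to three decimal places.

0.462

First, T_e = [17600·(1−0.2)/(4σ)]^(1/4) = 499.2 K.
Inverting T_s⁴ = 2T_e⁴/(2−ε): (T_e/T_s)⁴ = 0.7692, so ε = 2(1 − 0.7692) = 0.4616.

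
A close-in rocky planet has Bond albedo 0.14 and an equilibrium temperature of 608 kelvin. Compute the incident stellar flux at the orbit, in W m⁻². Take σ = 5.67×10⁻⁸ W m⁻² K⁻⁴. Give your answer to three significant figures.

Invert the energy balance for S: S = 4σT⁴/(1−α).
σT⁴ = 5.67×10⁻⁸·(608)⁴ = 7748 W m⁻².
So S = 4×7748/(1−0.14) = 36040 W m⁻².

36000 W m⁻²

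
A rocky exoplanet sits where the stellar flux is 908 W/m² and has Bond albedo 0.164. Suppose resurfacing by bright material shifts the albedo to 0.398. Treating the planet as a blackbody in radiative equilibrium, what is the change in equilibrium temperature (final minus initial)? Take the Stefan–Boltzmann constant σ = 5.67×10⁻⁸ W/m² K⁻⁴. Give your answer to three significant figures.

-19.0 K

Before: T₁ = [908.0·0.836/(4σ)]^(1/4) = 240.5 K.
After:  T₂ = [908.0·0.602/(4σ)]^(1/4) = 221.6 K.
ΔT = T₂ − T₁ = -18.96 K.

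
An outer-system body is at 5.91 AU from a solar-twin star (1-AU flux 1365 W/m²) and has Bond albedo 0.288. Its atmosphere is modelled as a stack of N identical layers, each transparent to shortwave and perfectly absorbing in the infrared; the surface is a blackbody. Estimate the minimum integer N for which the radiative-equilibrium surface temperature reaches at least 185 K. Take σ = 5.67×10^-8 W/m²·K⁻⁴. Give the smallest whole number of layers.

Irradiance scales as 1/d², so S = 1365 W/m² × (1/5.91)² = 39.08 W/m².
Top-of-atmosphere balance: σT_e⁴ = S(1−α)/4 = 6.956 W/m² → T_e = 105.2 K.
Need (N+1)T_e⁴ ≥ T_s⁴, i.e. N+1 ≥ (185/105.2)⁴ = 9.548.
Rounding up, N = 9.

9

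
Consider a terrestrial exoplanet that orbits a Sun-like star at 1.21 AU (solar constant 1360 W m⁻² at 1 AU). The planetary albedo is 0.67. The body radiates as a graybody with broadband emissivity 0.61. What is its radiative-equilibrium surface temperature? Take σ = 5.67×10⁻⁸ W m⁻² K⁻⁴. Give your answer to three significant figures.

217 K

By the inverse-square law, S = 1360/1.21² = 928.9 W m⁻².
The planet absorbs (1−α)S over its disc πR² and re-emits over 4πR², so the mean absorbed flux is (1−0.67)·928.9/4 = 76.63 W m⁻².
Equating to εσT⁴ with ε = 0.61: T = (76.63/0.61σ)^(1/4) = 217.0 K.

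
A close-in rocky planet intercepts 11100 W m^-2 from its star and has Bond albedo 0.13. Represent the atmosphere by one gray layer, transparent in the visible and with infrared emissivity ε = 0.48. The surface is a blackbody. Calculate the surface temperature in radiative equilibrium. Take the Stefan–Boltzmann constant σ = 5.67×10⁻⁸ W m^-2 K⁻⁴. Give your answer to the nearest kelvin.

The planet radiates to space at T_e = [S(1−α)/(4σ)]^(1/4) = 454.3 K.
For a single slab of emissivity ε, T_s⁴ = 2T_e⁴/(2−ε); thus T_s = 454.3·(1.316)^(1/4) = 486.5 K.

487 kelvin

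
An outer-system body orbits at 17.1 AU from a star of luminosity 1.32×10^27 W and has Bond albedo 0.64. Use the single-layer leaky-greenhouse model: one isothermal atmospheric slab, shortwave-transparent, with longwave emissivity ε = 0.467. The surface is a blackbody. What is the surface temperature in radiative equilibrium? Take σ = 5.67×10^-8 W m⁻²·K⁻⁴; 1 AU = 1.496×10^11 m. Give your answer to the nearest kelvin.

d = 17.1 × 1.496×10^11 m = 2.558×10^12 m.
Flux at the orbit: S = L/(4πd²) = 1.32×10^27/(4π·(2.56×10^12)²) = 16.05 W m⁻².
The planet radiates to space at T_e = [S(1−α)/(4σ)]^(1/4) = 71.05 K.
For a single slab of emissivity ε, T_s⁴ = 2T_e⁴/(2−ε); thus T_s = 71.05·(1.305)^(1/4) = 75.93 K.

76 kelvin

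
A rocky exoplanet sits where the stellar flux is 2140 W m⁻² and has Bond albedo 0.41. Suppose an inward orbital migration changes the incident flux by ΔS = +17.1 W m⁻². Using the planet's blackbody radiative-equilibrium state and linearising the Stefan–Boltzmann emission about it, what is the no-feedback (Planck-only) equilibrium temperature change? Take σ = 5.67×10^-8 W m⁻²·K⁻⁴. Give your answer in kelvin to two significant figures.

Reference equilibrium: T_e = [S(1−α)/(4σ)]^(1/4) = 273.2 K.
TOA radiative forcing: ΔF = (1−α)ΔS/4 = 0.59·(+17.1)/4 = 2.522 W m⁻².
The Planck feedback parameter is 4σT_e³ = 4.622 W m⁻²/K.
So ΔT₀ = 2.522/4.622 = 0.546 K.

0.55 K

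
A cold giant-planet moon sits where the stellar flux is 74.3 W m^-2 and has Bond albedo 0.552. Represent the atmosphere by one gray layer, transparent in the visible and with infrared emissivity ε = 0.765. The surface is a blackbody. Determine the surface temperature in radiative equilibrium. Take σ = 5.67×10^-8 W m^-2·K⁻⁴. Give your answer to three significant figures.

124 K

At the top of the atmosphere, σT_e⁴ = S(1−α)/4 = 8.322 W m^-2, giving T_e = 110.1 K.
For a single slab of emissivity ε, T_s⁴ = 2T_e⁴/(2−ε); thus T_s = 110.1·(1.619)^(1/4) = 124.2 K.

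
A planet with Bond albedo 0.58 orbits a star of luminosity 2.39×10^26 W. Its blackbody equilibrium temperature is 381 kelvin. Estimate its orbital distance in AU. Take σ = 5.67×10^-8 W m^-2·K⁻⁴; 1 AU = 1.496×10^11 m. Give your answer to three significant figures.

0.273 AU

The flux needed for this T is 4σT⁴/(1−0.58) = 11380 W m^-2.
From L = 4πd²S, d = √(2.39×10^26/(4π·11380)) = 4.088×10^10 m = 0.2733 AU.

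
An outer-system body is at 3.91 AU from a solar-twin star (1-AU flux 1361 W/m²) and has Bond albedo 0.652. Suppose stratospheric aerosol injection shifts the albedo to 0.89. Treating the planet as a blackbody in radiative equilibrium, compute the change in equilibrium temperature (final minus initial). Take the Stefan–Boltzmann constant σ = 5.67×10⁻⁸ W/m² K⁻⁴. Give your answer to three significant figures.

-27.0 kelvin

Flux at the orbit: S = 1361/(3.91)² = 89.02 W/m².
Before: T₁ = [89.02·0.348/(4σ)]^(1/4) = 108.1 K.
After:  T₂ = [89.02·0.11/(4σ)]^(1/4) = 81.06 K.
Change: 81.06 − 108.1 = -27.05 K.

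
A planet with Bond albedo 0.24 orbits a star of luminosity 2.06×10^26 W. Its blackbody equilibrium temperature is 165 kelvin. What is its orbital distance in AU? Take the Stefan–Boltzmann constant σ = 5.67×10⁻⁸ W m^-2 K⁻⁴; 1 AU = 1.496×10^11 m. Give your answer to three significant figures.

The flux needed for this T is 4σT⁴/(1−0.24) = 221.2 W m^-2.
Then d = [L/(4πS)]^(1/2) = 2.722×10^11 m, i.e. 1.820 AU.

1.82 AU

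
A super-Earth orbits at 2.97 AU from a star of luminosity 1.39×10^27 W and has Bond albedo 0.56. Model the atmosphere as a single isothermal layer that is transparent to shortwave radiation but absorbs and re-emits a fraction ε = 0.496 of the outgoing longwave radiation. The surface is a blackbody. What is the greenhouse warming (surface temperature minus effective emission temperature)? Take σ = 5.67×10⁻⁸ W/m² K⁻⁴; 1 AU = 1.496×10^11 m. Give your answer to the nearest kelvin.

13 K

Orbital distance: d = 2.97 AU = 4.443×10^11 m.
Spreading L over a sphere of radius d: S = 1.39×10^27/(4π·4.44×10^11²) = 560.3 W/m².
The planet radiates to space at T_e = [S(1−α)/(4σ)]^(1/4) = 181.6 K.
Surface balance with a leaky layer gives σT_s⁴ = σT_e⁴·2/(2−ε), so T_s = T_e·[2/(2−0.496)]^(1/4) = 195.0 K.
The atmosphere warms the surface by 13.41 K.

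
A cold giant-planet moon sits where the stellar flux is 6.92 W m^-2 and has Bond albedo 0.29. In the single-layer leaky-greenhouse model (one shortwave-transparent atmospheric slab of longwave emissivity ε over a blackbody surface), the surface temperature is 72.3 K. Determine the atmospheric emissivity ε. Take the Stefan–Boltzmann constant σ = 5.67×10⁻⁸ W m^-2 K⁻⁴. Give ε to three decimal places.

First, T_e = [6.920·(1−0.29)/(4σ)]^(1/4) = 68.22 K.
T_s⁴ = T_e⁴·2/(2−ε) → ε = 2 − 2(T_e/T_s)⁴ = 2 − 2·(68.22/72.3)⁴ = 0.4144.

0.414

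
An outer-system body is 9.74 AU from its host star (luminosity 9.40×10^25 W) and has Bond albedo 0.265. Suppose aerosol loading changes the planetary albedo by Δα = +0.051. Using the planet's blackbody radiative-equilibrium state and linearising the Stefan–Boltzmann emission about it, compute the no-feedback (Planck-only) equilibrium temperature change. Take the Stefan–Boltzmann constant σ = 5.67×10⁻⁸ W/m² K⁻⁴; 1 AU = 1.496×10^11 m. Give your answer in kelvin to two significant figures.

Orbital distance: d = 9.74 AU = 1.457×10^12 m.
Flux at the orbit: S = L/(4πd²) = 9.40×10^25/(4π·(1.46×10^12)²) = 3.523 W/m².
Reference equilibrium: T_e = [S(1−α)/(4σ)]^(1/4) = 58.13 K.
The change in absorbed flux is Δ[S(1−α)/4] = −SΔα/4 = -0.04492 W/m².
Planck response: λ_P = 4σT_e³ = 4·5.67×10⁻⁸·(58.13)³ = 0.04455 W/m²/K.
ΔT₀ = ΔF/λ_P = -0.04492/0.04455 = -1.01 K.

-1.0 kelvin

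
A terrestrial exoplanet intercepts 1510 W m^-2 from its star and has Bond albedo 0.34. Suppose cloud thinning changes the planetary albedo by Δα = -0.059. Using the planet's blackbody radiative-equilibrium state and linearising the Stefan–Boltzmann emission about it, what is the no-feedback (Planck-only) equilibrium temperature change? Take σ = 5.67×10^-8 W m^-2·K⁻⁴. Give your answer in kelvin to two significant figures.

5.8 kelvin

Reference equilibrium: T_e = [S(1−α)/(4σ)]^(1/4) = 257.5 K.
ΔF = −(S/4)Δα = −(1510/4)×(-0.059) = 22.27 W m^-2.
Linearising σT⁴ gives d(σT⁴)/dT = 4σT_e³ = 3.871 W m^-2 per K.
Hence the no-feedback warming is ΔF/(4σT_e³) = 5.75 K.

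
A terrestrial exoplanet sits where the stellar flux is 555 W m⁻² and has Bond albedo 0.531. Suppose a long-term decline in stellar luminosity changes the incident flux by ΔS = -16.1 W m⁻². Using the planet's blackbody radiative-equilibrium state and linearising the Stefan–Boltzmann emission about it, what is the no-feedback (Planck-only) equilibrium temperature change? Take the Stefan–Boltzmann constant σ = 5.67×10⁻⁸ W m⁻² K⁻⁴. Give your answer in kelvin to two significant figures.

Unperturbed T_e = [555.0·(1−0.531)/(4σ)]^¼ = 184.1 K.
Only a fraction (1−α) is absorbed and it's spread over 4πR², so ΔF = (1−α)ΔS/4 = -1.888 W m⁻².
Linearising σT⁴ gives d(σT⁴)/dT = 4σT_e³ = 1.414 W m⁻² per K.
Hence the no-feedback warming is ΔF/(4σT_e³) = -1.33 K.

-1.3 K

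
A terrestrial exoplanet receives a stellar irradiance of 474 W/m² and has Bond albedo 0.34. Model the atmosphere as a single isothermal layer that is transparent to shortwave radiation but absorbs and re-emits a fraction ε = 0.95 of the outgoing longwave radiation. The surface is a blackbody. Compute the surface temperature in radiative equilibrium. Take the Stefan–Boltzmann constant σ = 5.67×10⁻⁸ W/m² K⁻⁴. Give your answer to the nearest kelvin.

226 kelvin

At the top of the atmosphere, σT_e⁴ = S(1−α)/4 = 78.21 W/m², giving T_e = 192.7 K.
Surface balance with a leaky layer gives σT_s⁴ = σT_e⁴·2/(2−ε), so T_s = T_e·[2/(2−0.95)]^(1/4) = 226.4 K.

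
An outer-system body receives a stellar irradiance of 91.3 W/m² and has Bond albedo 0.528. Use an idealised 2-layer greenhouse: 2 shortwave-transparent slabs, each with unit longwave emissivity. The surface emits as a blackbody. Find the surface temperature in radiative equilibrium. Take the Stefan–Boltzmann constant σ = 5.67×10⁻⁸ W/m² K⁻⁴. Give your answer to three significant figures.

Top-of-atmosphere balance: σT_e⁴ = S(1−α)/4 = 10.77 W/m² → T_e = 117.4 K.
With N = 2 opaque layers, T_s = (N+1)^(1/4)·T_e = 3^(1/4)·117.4 = 154.5 K.

155 K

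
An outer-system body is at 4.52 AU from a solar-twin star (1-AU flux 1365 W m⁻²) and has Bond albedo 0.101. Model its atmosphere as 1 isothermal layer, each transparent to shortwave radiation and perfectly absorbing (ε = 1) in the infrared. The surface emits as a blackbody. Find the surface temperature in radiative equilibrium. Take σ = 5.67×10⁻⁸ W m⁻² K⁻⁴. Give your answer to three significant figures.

152 K

Flux at the orbit: S = 1365/(4.52)² = 66.81 W m⁻².
OLR = S(1−α)/4 = 15.02 W m⁻²; the top layer radiates at T_e = 127.6 K.
For an N-layer opaque stack, T_s⁴ = (N+1)T_e⁴, hence T_s = (2)^(1/4)×127.6 K = 151.7 K.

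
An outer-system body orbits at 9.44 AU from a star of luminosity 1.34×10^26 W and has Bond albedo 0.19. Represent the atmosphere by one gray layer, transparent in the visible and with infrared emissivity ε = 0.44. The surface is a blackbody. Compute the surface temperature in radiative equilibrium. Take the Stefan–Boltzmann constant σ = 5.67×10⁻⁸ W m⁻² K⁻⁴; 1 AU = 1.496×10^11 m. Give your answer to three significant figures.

70.3 kelvin

Orbital distance: d = 9.44 AU = 1.412×10^12 m.
Spreading L over a sphere of radius d: S = 1.34×10^26/(4π·1.41×10^12²) = 5.347 W m⁻².
At the top of the atmosphere, σT_e⁴ = S(1−α)/4 = 1.083 W m⁻², giving T_e = 66.10 K.
Surface balance with a leaky layer gives σT_s⁴ = σT_e⁴·2/(2−ε), so T_s = T_e·[2/(2−0.44)]^(1/4) = 70.34 K.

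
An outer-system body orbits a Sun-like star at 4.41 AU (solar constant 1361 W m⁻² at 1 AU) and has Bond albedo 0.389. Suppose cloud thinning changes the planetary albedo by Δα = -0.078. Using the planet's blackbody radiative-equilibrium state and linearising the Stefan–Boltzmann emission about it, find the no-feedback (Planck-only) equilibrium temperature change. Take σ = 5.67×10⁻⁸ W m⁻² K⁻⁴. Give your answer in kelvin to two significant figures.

Flux at the orbit: S = 1361/(4.41)² = 69.98 W m⁻².
Reference equilibrium: T_e = [S(1−α)/(4σ)]^(1/4) = 117.2 K.
The change in absorbed flux is Δ[S(1−α)/4] = −SΔα/4 = 1.365 W m⁻².
Planck response: λ_P = 4σT_e³ = 4·5.67×10⁻⁸·(117.2)³ = 0.3649 W m⁻²/K.
So ΔT₀ = 1.365/0.3649 = 3.74 K.

3.7 K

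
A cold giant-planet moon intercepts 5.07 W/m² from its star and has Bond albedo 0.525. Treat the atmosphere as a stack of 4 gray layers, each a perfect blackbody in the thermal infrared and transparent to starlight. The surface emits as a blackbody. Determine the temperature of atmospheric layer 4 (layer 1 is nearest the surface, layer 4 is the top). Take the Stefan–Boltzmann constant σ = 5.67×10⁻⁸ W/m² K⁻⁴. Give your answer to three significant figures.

The effective emission temperature is T_e = [S(1−α)/(4σ)]^¼ = 57.08 K.
Each opaque layer satisfies 2T_j⁴ = T_{j−1}⁴ + T_{j+1}⁴, giving T_k⁴ = (N+1−k)T_e⁴.
With k = 4: T_4 = (4+1−4)^¼·57.08 K = 57.08 K.

57.1 K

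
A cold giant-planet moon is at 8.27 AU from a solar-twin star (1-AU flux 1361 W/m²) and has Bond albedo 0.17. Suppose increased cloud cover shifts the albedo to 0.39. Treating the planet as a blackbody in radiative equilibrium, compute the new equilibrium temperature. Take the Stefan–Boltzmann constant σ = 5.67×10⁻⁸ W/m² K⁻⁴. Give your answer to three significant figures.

Irradiance scales as 1/d², so S = 1361 W/m² × (1/8.27)² = 19.90 W/m².
New equilibrium: T₂ = [(1−0.39)·19.90/(4σ)]^(1/4) = 85.53 K.

85.5 K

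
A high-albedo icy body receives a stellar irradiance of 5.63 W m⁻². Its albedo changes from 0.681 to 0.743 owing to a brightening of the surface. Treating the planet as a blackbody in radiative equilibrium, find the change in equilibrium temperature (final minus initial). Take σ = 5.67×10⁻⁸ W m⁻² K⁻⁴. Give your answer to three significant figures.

-2.79 kelvin

Before: T₁ = [5.630·0.319/(4σ)]^(1/4) = 53.05 K.
With α = 0.743, T₂ = 50.26 K.
ΔT = T₂ − T₁ = -2.790 K.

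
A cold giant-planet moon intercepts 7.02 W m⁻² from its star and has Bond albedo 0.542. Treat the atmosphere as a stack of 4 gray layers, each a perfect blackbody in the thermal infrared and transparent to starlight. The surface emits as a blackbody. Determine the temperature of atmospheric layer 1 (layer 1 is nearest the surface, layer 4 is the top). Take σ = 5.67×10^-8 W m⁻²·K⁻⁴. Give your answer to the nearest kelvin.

The effective emission temperature is T_e = [S(1−α)/(4σ)]^¼ = 61.36 K.
The net upward flux σT_e⁴ is constant between every pair of levels, so T_k⁴ = (N+1−k)T_e⁴.
T_1 = (4)^(1/4)·61.36 = 86.78 K.

87 K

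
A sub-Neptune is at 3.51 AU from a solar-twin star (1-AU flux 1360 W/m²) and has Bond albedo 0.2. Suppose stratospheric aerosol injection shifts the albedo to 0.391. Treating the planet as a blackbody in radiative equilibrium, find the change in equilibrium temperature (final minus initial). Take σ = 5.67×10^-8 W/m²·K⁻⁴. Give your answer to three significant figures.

By the inverse-square law, S = 1360/3.51² = 110.4 W/m².
Initial: T₁ = [S(1−0.2)/(4σ)]^(1/4) = 140.5 K.
With α = 0.391, T₂ = 131.2 K.
ΔT = T₂ − T₁ = -9.261 K.

-9.26 K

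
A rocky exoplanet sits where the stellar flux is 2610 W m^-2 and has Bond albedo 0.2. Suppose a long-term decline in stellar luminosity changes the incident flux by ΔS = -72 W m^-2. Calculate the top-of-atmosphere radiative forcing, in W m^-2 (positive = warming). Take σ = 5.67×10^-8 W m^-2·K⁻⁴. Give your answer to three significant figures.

Only a fraction (1−α) is absorbed and it's spread over 4πR², so ΔF = (1−α)ΔS/4 = -14.40 W m^-2.

-14.4 W m^-2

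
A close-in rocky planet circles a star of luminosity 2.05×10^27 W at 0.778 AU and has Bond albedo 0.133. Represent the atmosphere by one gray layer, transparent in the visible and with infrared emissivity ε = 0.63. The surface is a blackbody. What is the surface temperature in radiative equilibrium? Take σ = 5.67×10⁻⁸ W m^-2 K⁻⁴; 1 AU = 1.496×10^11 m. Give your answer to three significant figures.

509 K

Orbital distance: d = 0.778 AU = 1.164×10^11 m.
Flux at the orbit: S = L/(4πd²) = 2.05×10^27/(4π·(1.16×10^11)²) = 12040 W m^-2.
Effective emission temperature (TOA balance): σT_e⁴ = S(1−α)/4 = 2610 W m^-2 → T_e = 463.2 K.
For a single slab of emissivity ε, T_s⁴ = 2T_e⁴/(2−ε); thus T_s = 463.2·(1.46)^(1/4) = 509.2 K.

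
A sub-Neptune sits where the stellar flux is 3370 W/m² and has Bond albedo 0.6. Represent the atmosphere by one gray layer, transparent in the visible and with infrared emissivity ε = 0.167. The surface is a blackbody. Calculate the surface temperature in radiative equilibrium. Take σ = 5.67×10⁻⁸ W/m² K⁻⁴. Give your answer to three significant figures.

The planet radiates to space at T_e = [S(1−α)/(4σ)]^(1/4) = 277.7 K.
Surface balance with a leaky layer gives σT_s⁴ = σT_e⁴·2/(2−ε), so T_s = T_e·[2/(2−0.167)]^(1/4) = 283.8 K.

284 K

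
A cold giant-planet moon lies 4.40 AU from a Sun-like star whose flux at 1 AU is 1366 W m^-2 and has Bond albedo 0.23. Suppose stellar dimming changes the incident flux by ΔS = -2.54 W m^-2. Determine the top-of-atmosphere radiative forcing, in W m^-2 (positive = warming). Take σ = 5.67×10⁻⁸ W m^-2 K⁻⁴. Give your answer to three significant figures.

By the inverse-square law, S = 1366/4.40² = 70.56 W m^-2.
Only a fraction (1−α) is absorbed and it's spread over 4πR², so ΔF = (1−α)ΔS/4 = -0.4889 W m^-2.

-0.489 W m^-2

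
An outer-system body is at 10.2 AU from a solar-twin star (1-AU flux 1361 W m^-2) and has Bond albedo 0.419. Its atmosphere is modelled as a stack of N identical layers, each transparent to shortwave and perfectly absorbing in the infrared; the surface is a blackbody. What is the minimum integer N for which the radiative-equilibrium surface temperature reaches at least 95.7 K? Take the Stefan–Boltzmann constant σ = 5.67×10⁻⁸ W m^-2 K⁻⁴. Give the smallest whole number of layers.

2

Irradiance scales as 1/d², so S = 1361 W m^-2 × (1/10.2)² = 13.08 W m^-2.
Top-of-atmosphere balance: σT_e⁴ = S(1−α)/4 = 1.900 W m^-2 → T_e = 76.08 K.
T_s = (N+1)^(1/4)·T_e ≥ 95.7 K requires N+1 ≥ (T_s/T_e)⁴ = (95.7/76.08)⁴ = 2.503.
So N ≥ 1.503; the smallest integer is N = 2.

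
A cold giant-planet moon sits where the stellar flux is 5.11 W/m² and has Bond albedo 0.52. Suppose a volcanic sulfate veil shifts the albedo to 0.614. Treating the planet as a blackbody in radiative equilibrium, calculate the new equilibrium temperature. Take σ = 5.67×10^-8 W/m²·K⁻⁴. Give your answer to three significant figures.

T₂ = [S(1−α₂)/(4σ)]^(1/4) = [5.110·0.386/(4σ)]^(1/4) = 54.31 K.

54.3 kelvin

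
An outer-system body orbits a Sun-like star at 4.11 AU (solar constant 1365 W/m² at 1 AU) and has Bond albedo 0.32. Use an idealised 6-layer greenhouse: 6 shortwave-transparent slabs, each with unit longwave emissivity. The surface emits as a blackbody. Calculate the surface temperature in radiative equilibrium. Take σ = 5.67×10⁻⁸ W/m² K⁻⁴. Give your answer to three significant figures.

203 K

Irradiance scales as 1/d², so S = 1365 W/m² × (1/4.11)² = 80.81 W/m².
Top-of-atmosphere balance: σT_e⁴ = S(1−α)/4 = 13.74 W/m² → T_e = 124.8 K.
With N = 6 opaque layers, T_s = (N+1)^(1/4)·T_e = 7^(1/4)·124.8 = 202.9 K.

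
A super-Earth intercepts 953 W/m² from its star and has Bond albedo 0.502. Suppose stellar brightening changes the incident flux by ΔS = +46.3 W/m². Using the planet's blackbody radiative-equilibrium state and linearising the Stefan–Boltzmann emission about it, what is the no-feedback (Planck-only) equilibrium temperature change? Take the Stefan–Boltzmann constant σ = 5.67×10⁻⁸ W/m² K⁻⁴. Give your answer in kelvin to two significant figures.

2.6 K

The baseline emission temperature is T_e = 213.9 K.
ΔF = Δ[S(1−α)]/4 = (1−0.502)·+46.3/4 = 5.764 W/m².
Linearising σT⁴ gives d(σT⁴)/dT = 4σT_e³ = 2.219 W/m² per K.
So ΔT₀ = 5.764/2.219 = 2.60 K.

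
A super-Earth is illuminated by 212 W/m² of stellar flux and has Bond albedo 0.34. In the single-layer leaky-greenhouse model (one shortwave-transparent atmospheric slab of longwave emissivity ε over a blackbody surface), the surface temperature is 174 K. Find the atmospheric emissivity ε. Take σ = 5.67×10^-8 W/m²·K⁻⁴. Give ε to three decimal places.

Effective temperature: T_e = [S(1−α)/(4σ)]^(1/4) = 157.6 K.
T_s⁴ = T_e⁴·2/(2−ε) → ε = 2 − 2(T_e/T_s)⁴ = 2 − 2·(157.6/174)⁴ = 0.6539.

0.654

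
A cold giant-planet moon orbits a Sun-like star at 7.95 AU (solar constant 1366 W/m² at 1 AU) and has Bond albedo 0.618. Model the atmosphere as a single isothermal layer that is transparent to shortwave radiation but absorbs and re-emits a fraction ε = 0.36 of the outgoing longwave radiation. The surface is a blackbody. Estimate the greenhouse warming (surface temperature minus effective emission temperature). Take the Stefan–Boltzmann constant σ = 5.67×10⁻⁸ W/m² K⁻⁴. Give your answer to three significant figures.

Flux at the orbit: S = 1366/(7.95)² = 21.61 W/m².
At the top of the atmosphere, σT_e⁴ = S(1−α)/4 = 2.064 W/m², giving T_e = 77.68 K.
The surface balance (absorbed SW + ε·downward IR = σT_s⁴) with T_a⁴ = T_s⁴/2 reduces to T_s = T_e·[2/(2−ε)]^¼ = 81.63 K.
Greenhouse warming: T_s − T_e = 3.951 K.

3.95 K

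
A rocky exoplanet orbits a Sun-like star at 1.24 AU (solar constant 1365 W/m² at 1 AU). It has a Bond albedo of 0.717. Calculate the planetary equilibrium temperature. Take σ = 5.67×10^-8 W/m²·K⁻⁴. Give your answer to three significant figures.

182 kelvin

Irradiance scales as 1/d², so S = 1365 W/m² × (1/1.24)² = 887.7 W/m².
Absorbed flux (global mean): S(1−α)/4 = 887.7·0.283/4 = 62.81 W/m².
In equilibrium σT⁴ equals this, so T = 182.4 K.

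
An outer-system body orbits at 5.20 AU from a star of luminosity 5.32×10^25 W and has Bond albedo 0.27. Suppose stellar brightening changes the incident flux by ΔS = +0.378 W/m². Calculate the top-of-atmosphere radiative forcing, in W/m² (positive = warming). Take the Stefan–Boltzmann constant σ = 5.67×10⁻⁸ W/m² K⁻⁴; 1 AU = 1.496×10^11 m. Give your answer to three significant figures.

0.0690 W/m²

Orbital distance: d = 5.20 AU = 7.779×10^11 m.
S = L/(4πd²) = 6.996 W/m².
Only a fraction (1−α) is absorbed and it's spread over 4πR², so ΔF = (1−α)ΔS/4 = 0.06899 W/m².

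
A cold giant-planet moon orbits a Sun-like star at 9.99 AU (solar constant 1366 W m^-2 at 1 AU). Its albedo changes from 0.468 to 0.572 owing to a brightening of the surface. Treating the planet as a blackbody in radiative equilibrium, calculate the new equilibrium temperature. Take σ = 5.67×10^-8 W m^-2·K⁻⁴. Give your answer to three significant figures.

Irradiance scales as 1/d², so S = 1366 W m^-2 × (1/9.99)² = 13.69 W m^-2.
With the new albedo, S(1−α₂)/4 = 1.465 W m^-2, so T₂ = 71.29 K.

71.3 K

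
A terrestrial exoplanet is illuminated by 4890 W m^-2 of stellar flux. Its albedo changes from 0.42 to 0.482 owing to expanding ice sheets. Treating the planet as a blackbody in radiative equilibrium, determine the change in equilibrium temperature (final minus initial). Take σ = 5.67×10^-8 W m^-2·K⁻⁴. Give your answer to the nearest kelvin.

Before: T₁ = [4890·0.58/(4σ)]^(1/4) = 334.4 K.
Final:   T₂ = [S(1−0.482)/(4σ)]^(1/4) = 325.1 K.
ΔT = T₂ − T₁ = -9.319 K.

-9 K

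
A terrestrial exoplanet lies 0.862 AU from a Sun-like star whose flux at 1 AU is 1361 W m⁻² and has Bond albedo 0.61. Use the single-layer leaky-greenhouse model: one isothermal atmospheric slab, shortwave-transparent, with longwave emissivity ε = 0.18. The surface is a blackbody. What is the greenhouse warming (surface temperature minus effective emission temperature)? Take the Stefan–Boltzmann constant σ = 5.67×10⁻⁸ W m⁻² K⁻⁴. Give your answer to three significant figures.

Irradiance scales as 1/d², so S = 1361 W m⁻² × (1/0.862)² = 1832 W m⁻².
At the top of the atmosphere, σT_e⁴ = S(1−α)/4 = 178.6 W m⁻², giving T_e = 236.9 K.
Surface balance with a leaky layer gives σT_s⁴ = σT_e⁴·2/(2−ε), so T_s = T_e·[2/(2−0.18)]^(1/4) = 242.6 K.
T_s − T_e = 242.6 − 236.9 = 5.652 K.

5.65 K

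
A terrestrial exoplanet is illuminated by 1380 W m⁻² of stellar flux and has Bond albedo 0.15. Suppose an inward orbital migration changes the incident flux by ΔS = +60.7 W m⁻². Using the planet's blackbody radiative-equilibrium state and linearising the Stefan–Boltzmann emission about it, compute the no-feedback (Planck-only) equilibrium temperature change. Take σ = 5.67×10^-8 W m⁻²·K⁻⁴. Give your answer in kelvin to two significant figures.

2.9 K

The baseline emission temperature is T_e = 268.2 K.
ΔF = Δ[S(1−α)]/4 = (1−0.15)·+60.7/4 = 12.90 W m⁻².
Linearising σT⁴ gives d(σT⁴)/dT = 4σT_e³ = 4.374 W m⁻² per K.
ΔT₀ = ΔF/λ_P = 12.90/4.374 = 2.95 K.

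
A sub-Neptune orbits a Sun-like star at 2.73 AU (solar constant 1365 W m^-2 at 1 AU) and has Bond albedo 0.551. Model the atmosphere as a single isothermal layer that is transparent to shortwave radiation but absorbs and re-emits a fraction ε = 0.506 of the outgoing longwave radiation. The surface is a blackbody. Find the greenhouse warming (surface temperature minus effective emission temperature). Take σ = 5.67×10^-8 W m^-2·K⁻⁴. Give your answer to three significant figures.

10.4 K

By the inverse-square law, S = 1365/2.73² = 183.2 W m^-2.
Effective emission temperature (TOA balance): σT_e⁴ = S(1−α)/4 = 20.56 W m^-2 → T_e = 138.0 K.
For a single slab of emissivity ε, T_s⁴ = 2T_e⁴/(2−ε); thus T_s = 138.0·(1.339)^(1/4) = 148.4 K.
The atmosphere warms the surface by 10.44 K.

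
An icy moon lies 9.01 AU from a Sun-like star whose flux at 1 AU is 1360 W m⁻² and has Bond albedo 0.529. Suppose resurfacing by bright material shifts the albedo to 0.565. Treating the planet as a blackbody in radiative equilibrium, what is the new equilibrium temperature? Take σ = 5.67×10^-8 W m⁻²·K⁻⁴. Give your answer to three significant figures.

Irradiance scales as 1/d², so S = 1360 W m⁻² × (1/9.01)² = 16.75 W m⁻².
New equilibrium: T₂ = [(1−0.565)·16.75/(4σ)]^(1/4) = 75.29 K.

75.3 K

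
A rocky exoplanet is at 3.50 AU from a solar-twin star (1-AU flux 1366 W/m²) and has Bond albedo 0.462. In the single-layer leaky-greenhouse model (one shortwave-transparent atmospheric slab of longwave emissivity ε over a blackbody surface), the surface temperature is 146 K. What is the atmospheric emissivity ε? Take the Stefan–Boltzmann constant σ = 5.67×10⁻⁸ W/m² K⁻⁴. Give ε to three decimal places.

0.836

By the inverse-square law, S = 1366/3.50² = 111.5 W/m².
First, T_e = [111.5·(1−0.462)/(4σ)]^(1/4) = 127.5 K.
T_s⁴ = T_e⁴·2/(2−ε) → ε = 2 − 2(T_e/T_s)⁴ = 2 − 2·(127.5/146)⁴ = 0.8357.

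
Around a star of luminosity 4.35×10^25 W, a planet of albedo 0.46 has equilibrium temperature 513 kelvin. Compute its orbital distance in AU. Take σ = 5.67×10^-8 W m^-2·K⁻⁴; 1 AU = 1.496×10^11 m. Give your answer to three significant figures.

Energy balance gives S = 4σT⁴/(1−α) = 29090 W m^-2.
Then d = [L/(4πS)]^(1/2) = 1.091×10^10 m, i.e. 0.07292 AU.

0.0729 AU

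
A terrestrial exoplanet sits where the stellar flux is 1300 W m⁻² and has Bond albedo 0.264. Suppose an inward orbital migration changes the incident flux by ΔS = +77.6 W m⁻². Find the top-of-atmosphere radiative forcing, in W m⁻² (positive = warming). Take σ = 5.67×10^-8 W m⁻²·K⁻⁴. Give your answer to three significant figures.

14.3 W m⁻²

Only a fraction (1−α) is absorbed and it's spread over 4πR², so ΔF = (1−α)ΔS/4 = 14.28 W m⁻².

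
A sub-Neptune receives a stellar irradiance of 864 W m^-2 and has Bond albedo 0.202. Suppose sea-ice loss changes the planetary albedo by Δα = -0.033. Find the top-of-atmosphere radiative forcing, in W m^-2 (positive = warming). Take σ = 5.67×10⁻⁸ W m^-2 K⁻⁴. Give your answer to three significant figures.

ΔF = −(S/4)Δα = −(864.0/4)×(-0.033) = 7.128 W m^-2.

7.13 W m^-2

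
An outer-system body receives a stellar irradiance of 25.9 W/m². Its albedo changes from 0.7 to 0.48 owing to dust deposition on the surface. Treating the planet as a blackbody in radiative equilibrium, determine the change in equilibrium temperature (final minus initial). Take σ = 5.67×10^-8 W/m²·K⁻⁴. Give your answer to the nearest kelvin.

11 kelvin

With α = 0.7, T₁ = 76.51 K.
With α = 0.48, T₂ = 87.78 K.
Change: 87.78 − 76.51 = 11.28 K.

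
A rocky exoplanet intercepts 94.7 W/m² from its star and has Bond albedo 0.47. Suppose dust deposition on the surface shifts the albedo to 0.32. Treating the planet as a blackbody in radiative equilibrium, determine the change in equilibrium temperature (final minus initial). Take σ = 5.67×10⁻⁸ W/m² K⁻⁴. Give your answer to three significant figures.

7.84 kelvin

Before: T₁ = [94.70·0.53/(4σ)]^(1/4) = 122.0 K.
After:  T₂ = [94.70·0.68/(4σ)]^(1/4) = 129.8 K.
Change: 129.8 − 122.0 = 7.841 K.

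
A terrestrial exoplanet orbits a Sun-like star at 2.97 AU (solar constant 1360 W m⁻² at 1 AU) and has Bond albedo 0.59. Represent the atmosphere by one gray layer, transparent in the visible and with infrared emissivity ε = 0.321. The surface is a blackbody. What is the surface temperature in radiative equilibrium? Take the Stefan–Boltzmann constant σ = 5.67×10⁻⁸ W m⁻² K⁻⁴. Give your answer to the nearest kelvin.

135 kelvin

Flux at the orbit: S = 1360/(2.97)² = 154.2 W m⁻².
The planet radiates to space at T_e = [S(1−α)/(4σ)]^(1/4) = 129.2 K.
Surface balance with a leaky layer gives σT_s⁴ = σT_e⁴·2/(2−ε), so T_s = T_e·[2/(2−0.321)]^(1/4) = 135.0 K.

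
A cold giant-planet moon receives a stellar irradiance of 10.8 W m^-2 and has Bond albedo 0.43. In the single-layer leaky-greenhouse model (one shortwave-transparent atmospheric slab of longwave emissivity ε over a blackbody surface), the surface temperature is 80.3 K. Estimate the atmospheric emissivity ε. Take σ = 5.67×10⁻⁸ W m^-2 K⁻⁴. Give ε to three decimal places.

0.694

TOA balance gives T_e = 72.18 K.
T_s⁴ = T_e⁴·2/(2−ε) → ε = 2 − 2(T_e/T_s)⁴ = 2 − 2·(72.18/80.3)⁴ = 0.6944.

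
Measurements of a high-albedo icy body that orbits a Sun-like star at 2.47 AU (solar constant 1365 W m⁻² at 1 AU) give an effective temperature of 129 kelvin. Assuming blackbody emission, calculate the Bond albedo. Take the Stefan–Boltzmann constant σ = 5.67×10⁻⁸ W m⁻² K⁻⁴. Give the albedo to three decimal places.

Flux at the orbit: S = 1365/(2.47)² = 223.7 W m⁻².
Rearranging the radiative balance, α = 1 − 4σT⁴/S.
4σT⁴ = 4·5.67×10⁻⁸·(129)⁴ = 62.81 W m⁻².
1−α = 62.81/223.7 = 0.2807, so α = 0.7193.

0.719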